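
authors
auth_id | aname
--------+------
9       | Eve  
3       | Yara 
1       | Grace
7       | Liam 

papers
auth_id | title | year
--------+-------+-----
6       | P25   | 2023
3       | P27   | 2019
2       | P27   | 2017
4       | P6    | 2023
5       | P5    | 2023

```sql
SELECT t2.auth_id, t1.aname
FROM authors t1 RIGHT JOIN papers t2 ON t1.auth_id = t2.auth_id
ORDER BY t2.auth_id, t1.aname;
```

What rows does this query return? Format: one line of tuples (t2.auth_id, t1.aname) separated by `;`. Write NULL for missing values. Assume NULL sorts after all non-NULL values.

(2, NULL); (3, Yara); (4, NULL); (5, NULL); (6, NULL)

RIGHT JOIN keeps every row from `papers`; unmatched rows get NULL for `authors`'s columns.
Matching on t1.auth_id = t2.auth_id.
- auth_id=9: no matching t2 row.
- auth_id=3: 1 matching t2 row(s), so 1 row(s) emitted.
- auth_id=1: no matching t2 row.
- auth_id=7: no matching t2 row.
- 4 t2 row(s) had no t1 match → kept, t1 columns NULL.
After projecting and ordering:
t2.auth_id | t1.aname
2 | NULL
3 | Yara
4 | NULL
5 | NULL
6 | NULL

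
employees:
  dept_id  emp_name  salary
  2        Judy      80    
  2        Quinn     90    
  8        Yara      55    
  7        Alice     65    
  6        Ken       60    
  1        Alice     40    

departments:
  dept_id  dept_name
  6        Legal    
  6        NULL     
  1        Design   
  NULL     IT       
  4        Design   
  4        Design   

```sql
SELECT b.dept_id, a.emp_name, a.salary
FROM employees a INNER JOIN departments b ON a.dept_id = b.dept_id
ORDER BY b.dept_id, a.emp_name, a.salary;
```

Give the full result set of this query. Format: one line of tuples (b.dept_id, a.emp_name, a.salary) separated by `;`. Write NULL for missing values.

(1, Alice, 40); (6, Ken, 60); (6, Ken, 60)

INNER JOIN keeps only pairs where the ON condition holds.
Matching on a.dept_id = b.dept_id. A NULL in a compared column never satisfies the condition.
Matched pairs: 3.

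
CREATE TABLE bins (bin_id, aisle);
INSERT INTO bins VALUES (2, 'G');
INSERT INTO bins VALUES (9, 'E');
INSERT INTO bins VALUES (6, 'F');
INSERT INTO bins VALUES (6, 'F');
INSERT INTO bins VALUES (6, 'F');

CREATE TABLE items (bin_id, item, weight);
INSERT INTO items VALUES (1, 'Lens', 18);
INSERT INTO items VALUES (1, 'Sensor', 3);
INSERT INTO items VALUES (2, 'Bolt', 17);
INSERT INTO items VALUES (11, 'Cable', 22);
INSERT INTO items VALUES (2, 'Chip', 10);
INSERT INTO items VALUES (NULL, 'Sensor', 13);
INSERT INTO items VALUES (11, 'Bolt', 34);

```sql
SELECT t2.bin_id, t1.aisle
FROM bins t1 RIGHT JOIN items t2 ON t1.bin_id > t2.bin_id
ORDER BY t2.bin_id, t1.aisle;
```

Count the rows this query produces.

RIGHT JOIN keeps every row from `items`; unmatched rows get NULL for `bins`'s columns.
Matching on t1.bin_id > t2.bin_id. A NULL in a compared column never satisfies the condition.
Matched pairs: 18; unmatched t2 rows kept: 3.
Total: 18 matched + 3 padded = 21 rows.

21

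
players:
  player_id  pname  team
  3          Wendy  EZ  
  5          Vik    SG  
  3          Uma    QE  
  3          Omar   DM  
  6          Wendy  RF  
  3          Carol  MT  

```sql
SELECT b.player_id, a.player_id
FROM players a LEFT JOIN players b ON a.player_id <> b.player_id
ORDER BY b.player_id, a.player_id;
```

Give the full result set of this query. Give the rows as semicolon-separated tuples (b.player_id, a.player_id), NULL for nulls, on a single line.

(3, 5); (3, 5); (3, 5); (3, 5); (3, 6); (3, 6); (3, 6); (3, 6); (5, 3); (5, 3); (5, 3); (5, 3); (5, 6); (6, 3); (6, 3); (6, 3); (6, 3); (6, 5)

LEFT JOIN keeps every row from `players a`; unmatched rows get NULL for `players b`'s columns.
Matching on a.player_id <> b.player_id.
- a (player_id=3) pairs with 2 row(s) of b.
- a (player_id=5) pairs with 5 row(s) of b.
- a (player_id=3) pairs with 2 row(s) of b.
- a (player_id=3) pairs with 2 row(s) of b.
- a (player_id=6) pairs with 5 row(s) of b.
- a (player_id=3) pairs with 2 row(s) of b.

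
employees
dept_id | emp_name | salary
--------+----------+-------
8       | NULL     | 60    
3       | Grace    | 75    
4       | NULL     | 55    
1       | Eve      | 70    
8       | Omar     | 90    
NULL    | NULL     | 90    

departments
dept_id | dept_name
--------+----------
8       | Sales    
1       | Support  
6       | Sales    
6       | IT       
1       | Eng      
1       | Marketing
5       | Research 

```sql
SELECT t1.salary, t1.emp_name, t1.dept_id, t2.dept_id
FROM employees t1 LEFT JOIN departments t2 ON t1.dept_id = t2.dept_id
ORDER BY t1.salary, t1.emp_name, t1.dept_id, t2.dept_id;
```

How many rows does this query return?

8

LEFT JOIN keeps every row from `employees`; unmatched rows get NULL for `departments`'s columns.
Matching on t1.dept_id = t2.dept_id. A NULL in a compared column never satisfies the condition.
Matched pairs: 5; unmatched t1 rows kept: 3.
Total: 5 matched + 3 padded = 8 rows.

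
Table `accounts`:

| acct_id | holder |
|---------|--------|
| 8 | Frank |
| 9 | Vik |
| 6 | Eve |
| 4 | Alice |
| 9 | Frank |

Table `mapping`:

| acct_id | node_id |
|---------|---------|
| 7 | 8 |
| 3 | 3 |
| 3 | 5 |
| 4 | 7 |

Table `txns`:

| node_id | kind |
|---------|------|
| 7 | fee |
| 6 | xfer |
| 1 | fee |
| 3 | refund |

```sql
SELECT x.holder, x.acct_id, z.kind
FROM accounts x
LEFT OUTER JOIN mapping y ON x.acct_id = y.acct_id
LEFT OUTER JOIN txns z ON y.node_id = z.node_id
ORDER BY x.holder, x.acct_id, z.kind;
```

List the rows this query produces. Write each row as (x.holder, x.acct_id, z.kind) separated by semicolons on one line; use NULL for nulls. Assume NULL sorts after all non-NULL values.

(Alice, 4, fee); (Eve, 6, NULL); (Frank, 8, NULL); (Frank, 9, NULL); (Vik, 9, NULL)

Joins associate left-to-right: accounts LEFT JOIN mapping on acct_id gives 5 intermediate row(s).
Then LEFT JOIN `txns z` on node_id: each of those 5 rows is kept; rows whose y.node_id has no match in z get NULL for z's columns.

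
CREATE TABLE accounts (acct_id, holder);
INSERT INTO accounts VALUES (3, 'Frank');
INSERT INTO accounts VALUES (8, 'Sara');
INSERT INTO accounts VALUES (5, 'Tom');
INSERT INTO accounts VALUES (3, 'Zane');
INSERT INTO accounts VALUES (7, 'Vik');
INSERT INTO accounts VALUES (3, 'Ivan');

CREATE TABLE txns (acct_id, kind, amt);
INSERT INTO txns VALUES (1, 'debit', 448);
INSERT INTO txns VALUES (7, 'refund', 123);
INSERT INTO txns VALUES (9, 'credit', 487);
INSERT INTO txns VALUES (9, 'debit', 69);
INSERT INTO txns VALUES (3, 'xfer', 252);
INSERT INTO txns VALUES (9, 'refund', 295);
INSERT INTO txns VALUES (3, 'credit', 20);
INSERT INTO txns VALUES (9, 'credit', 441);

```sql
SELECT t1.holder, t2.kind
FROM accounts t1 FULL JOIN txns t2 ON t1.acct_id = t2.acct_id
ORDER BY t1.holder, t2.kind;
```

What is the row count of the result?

FULL OUTER JOIN keeps every row from both sides; unmatched rows get NULL for the other side's columns.
Matching on t1.acct_id = t2.acct_id.
Matched pairs: 7; unmatched t1 rows kept: 2; unmatched t2 rows kept: 5.
Total: 7 matched + 7 padded = 14 rows.

14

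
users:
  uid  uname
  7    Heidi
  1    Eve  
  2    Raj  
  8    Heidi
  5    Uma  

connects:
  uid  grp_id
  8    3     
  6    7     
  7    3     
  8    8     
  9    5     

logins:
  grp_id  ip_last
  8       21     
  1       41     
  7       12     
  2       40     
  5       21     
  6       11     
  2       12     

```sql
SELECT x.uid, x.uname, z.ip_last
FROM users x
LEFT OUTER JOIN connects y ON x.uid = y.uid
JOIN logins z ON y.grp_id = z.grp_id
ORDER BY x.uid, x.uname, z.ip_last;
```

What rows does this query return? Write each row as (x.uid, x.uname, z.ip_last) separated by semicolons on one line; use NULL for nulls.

(8, Heidi, 21)

Joins associate left-to-right: users LEFT JOIN connects on uid gives 6 intermediate row(s).
Then INNER JOIN `logins z` on grp_id: keep only rows whose y.grp_id appears in z.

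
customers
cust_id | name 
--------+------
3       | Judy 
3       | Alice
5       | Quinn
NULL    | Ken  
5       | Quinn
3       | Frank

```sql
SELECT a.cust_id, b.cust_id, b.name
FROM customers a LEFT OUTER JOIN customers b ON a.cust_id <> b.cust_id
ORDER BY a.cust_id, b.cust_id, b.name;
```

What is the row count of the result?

LEFT JOIN keeps every row from `customers a`; unmatched rows get NULL for `customers b`'s columns.
Matching on a.cust_id <> b.cust_id. A NULL in a compared column never satisfies the condition.
- a (cust_id=3) pairs with 2 row(s) of b.
- a (cust_id=3) pairs with 2 row(s) of b.
- a (cust_id=5) pairs with 3 row(s) of b.
- a (cust_id=NULL) has no partner → padded with NULL.
- a (cust_id=5) pairs with 3 row(s) of b.
- a (cust_id=3) pairs with 2 row(s) of b.
Total: 12 matched + 1 padded = 13 rows.

13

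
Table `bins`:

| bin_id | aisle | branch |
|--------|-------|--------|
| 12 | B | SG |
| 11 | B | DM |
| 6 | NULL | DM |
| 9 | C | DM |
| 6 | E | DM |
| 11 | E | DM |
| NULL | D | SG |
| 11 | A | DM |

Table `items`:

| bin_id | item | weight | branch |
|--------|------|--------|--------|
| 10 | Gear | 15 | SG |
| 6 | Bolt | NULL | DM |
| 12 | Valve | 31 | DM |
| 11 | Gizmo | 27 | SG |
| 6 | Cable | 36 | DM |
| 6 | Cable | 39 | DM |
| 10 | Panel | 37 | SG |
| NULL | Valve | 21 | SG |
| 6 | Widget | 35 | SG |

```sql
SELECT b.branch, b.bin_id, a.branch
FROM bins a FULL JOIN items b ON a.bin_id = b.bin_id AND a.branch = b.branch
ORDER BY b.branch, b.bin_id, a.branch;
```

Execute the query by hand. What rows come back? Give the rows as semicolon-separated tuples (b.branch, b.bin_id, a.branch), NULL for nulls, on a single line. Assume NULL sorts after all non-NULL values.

(DM, 6, DM); (DM, 6, DM); (DM, 6, DM); (DM, 6, DM); (DM, 6, DM); (DM, 6, DM); (DM, 12, NULL); (SG, 6, NULL); (SG, 10, NULL); (SG, 10, NULL); (SG, 11, NULL); (SG, NULL, NULL); (NULL, NULL, DM); (NULL, NULL, DM); (NULL, NULL, DM); (NULL, NULL, DM); (NULL, NULL, SG); (NULL, NULL, SG)

FULL OUTER JOIN keeps every row from both sides; unmatched rows get NULL for the other side's columns.
Matching on a.bin_id = b.bin_id AND a.branch = b.branch. A NULL in a compared column never satisfies the condition.
- a row (bin_id=12, branch=SG): no match → kept, b columns NULL.
- a row (bin_id=11, branch=DM): no match → kept, b columns NULL.
- a row (bin_id=6, branch=DM): matches 3 b row(s) → 3 output row(s).
- a row (bin_id=9, branch=DM): no match → kept, b columns NULL.
- a row (bin_id=6, branch=DM): matches 3 b row(s) → 3 output row(s).
- a row (bin_id=11, branch=DM): no match → kept, b columns NULL.
- a row (bin_id=NULL, branch=SG): no match → kept, b columns NULL.
- a row (bin_id=11, branch=DM): no match → kept, b columns NULL.
- 6 b row(s) had no a match → kept, a columns NULL.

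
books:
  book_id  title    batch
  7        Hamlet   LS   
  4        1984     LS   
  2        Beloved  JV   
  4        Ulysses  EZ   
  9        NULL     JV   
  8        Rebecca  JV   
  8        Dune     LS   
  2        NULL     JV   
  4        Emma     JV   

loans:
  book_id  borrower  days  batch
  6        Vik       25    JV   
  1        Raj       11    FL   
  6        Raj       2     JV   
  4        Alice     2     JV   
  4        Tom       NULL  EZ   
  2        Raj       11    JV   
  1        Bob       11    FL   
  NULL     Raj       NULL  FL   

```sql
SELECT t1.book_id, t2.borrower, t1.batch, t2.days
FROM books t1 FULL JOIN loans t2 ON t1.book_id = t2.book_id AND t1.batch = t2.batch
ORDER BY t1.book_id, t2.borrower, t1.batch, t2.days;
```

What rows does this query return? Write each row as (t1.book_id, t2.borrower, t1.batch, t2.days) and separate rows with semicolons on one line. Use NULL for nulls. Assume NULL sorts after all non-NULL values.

(2, Raj, JV, 11); (2, Raj, JV, 11); (4, Alice, JV, 2); (4, Tom, EZ, NULL); (4, NULL, LS, NULL); (7, NULL, LS, NULL); (8, NULL, JV, NULL); (8, NULL, LS, NULL); (9, NULL, JV, NULL); (NULL, Bob, NULL, 11); (NULL, Raj, NULL, 2); (NULL, Raj, NULL, 11); (NULL, Raj, NULL, NULL); (NULL, Vik, NULL, 25)

FULL OUTER JOIN keeps every row from both sides; unmatched rows get NULL for the other side's columns.
Matching on t1.book_id = t2.book_id AND t1.batch = t2.batch. A NULL in a compared column never satisfies the condition.
Matched pairs: 4; unmatched t1 rows kept: 5; unmatched t2 rows kept: 5.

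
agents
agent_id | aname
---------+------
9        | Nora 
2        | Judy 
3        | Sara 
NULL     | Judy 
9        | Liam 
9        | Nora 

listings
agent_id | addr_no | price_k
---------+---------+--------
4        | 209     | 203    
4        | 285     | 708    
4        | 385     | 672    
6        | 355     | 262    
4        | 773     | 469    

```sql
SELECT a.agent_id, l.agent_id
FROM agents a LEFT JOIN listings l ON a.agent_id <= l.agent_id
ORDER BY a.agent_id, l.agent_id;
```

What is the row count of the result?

LEFT JOIN keeps every row from `agents`; unmatched rows get NULL for `listings`'s columns.
Matching on a.agent_id <= l.agent_id. A NULL in a compared column never satisfies the condition.
- a[0] agent_id=9 → no match; kept with NULLs on the l side.
- a[1] agent_id=2 → 5 match(es) in l → 5 row(s).
- a[2] agent_id=3 → 5 match(es) in l → 5 row(s).
- a[3] agent_id=NULL → no match; kept with NULLs on the l side.
- a[4] agent_id=9 → no match; kept with NULLs on the l side.
- a[5] agent_id=9 → no match; kept with NULLs on the l side.
Total: 10 matched + 4 padded = 14 rows.

14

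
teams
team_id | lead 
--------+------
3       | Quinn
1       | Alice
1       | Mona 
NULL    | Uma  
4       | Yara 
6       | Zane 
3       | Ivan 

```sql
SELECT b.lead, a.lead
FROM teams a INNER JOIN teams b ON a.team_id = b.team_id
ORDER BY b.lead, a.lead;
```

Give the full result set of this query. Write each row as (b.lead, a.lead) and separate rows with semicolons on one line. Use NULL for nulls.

INNER JOIN keeps only pairs where the ON condition holds.
Matching on a.team_id = b.team_id. A NULL in a compared column never satisfies the condition.
Matched pairs: 10.

(Alice, Alice); (Alice, Mona); (Ivan, Ivan); (Ivan, Quinn); (Mona, Alice); (Mona, Mona); (Quinn, Ivan); (Quinn, Quinn); (Yara, Yara); (Zane, Zane)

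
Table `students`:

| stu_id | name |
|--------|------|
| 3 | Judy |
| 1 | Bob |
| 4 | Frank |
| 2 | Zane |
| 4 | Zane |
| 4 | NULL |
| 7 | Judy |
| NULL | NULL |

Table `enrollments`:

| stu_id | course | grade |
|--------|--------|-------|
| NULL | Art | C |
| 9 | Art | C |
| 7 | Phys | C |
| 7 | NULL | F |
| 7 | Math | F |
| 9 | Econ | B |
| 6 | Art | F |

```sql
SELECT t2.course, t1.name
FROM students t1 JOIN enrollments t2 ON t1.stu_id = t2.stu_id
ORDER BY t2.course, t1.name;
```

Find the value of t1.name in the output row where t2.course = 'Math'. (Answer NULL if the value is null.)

Judy

INNER JOIN keeps only pairs where the ON condition holds.
Matching on t1.stu_id = t2.stu_id. A NULL in a compared column never satisfies the condition.
- t1 row (stu_id=3): no match → dropped.
- t1 row (stu_id=1): no match → dropped.
- t1 row (stu_id=4): no match → dropped.
- t1 row (stu_id=2): no match → dropped.
- t1 row (stu_id=4): no match → dropped.
- t1 row (stu_id=4): no match → dropped.
- t1 row (stu_id=7): matches 3 t2 row(s) → 3 output row(s).
- t1 row (stu_id=NULL): no match → dropped.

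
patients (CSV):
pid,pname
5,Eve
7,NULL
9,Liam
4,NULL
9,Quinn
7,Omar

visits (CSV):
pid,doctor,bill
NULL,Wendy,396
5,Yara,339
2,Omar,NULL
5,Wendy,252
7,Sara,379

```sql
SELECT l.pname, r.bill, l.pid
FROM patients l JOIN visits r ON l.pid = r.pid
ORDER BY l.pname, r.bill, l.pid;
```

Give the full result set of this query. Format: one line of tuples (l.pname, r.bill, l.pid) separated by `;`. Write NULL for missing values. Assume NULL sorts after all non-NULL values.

(Eve, 252, 5); (Eve, 339, 5); (Omar, 379, 7); (NULL, 379, 7)

INNER JOIN keeps only pairs where the ON condition holds.
Matching on l.pid = r.pid. A NULL in a compared column never satisfies the condition.
Matched pairs: 4.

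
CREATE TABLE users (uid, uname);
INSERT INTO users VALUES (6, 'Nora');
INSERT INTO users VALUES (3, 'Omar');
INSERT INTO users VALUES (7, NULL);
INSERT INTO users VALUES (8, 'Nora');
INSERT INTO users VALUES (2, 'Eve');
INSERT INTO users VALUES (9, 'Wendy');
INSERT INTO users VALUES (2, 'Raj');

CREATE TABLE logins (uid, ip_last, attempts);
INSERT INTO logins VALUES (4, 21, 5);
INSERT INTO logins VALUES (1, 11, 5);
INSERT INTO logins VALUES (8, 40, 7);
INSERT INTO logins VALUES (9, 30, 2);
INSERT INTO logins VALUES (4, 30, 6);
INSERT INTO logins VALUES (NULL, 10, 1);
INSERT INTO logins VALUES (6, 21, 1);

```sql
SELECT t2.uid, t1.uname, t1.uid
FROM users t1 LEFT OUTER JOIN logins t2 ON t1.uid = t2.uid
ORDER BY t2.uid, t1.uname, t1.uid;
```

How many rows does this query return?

LEFT JOIN keeps every row from `users`; unmatched rows get NULL for `logins`'s columns.
Matching on t1.uid = t2.uid. A NULL in a compared column never satisfies the condition.
Matched pairs: 3; unmatched t1 rows kept: 4.
Total: 3 matched + 4 padded = 7 rows.

7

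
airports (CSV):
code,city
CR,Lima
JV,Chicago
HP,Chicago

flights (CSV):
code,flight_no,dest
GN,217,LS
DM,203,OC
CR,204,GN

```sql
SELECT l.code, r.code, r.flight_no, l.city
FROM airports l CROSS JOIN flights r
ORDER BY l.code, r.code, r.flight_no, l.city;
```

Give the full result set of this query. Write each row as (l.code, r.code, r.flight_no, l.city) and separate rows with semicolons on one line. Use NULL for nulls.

(CR, CR, 204, Lima); (CR, DM, 203, Lima); (CR, GN, 217, Lima); (HP, CR, 204, Chicago); (HP, DM, 203, Chicago); (HP, GN, 217, Chicago); (JV, CR, 204, Chicago); (JV, DM, 203, Chicago); (JV, GN, 217, Chicago)

CROSS JOIN pairs every row of `airports` with every row of `flights`: 3 × 3 = 9 rows.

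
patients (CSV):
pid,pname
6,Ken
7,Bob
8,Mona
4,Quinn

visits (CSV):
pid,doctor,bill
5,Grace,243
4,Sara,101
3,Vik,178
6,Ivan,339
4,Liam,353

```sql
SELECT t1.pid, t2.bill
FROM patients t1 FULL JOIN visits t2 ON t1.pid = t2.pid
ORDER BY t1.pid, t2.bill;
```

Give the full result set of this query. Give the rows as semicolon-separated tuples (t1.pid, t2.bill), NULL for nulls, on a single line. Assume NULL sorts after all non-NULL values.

FULL OUTER JOIN keeps every row from both sides; unmatched rows get NULL for the other side's columns.
Matching on t1.pid = t2.pid.
Matched pairs: 3; unmatched t1 rows kept: 2; unmatched t2 rows kept: 2.

(4, 101); (4, 353); (6, 339); (7, NULL); (8, NULL); (NULL, 178); (NULL, 243)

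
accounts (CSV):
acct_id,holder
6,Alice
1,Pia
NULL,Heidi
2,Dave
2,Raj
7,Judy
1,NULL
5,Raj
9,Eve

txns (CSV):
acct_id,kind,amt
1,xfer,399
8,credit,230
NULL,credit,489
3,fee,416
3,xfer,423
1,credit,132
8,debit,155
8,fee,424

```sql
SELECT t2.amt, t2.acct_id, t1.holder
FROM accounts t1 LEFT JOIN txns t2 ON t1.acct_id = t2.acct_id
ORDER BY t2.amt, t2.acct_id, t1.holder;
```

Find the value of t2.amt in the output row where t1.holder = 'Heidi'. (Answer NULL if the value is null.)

LEFT JOIN keeps every row from `accounts`; unmatched rows get NULL for `txns`'s columns.
Matching on t1.acct_id = t2.acct_id. A NULL in a compared column never satisfies the condition.
- t1 (acct_id=6) has no partner → padded with NULL.
- t1 (acct_id=1) pairs with 2 row(s) of t2.
- t1 (acct_id=NULL) has no partner → padded with NULL.
- t1 (acct_id=2) has no partner → padded with NULL.
- t1 (acct_id=2) has no partner → padded with NULL.
- t1 (acct_id=7) has no partner → padded with NULL.
- t1 (acct_id=1) pairs with 2 row(s) of t2.
- t1 (acct_id=5) has no partner → padded with NULL.
- t1 (acct_id=9) has no partner → padded with NULL.

NULL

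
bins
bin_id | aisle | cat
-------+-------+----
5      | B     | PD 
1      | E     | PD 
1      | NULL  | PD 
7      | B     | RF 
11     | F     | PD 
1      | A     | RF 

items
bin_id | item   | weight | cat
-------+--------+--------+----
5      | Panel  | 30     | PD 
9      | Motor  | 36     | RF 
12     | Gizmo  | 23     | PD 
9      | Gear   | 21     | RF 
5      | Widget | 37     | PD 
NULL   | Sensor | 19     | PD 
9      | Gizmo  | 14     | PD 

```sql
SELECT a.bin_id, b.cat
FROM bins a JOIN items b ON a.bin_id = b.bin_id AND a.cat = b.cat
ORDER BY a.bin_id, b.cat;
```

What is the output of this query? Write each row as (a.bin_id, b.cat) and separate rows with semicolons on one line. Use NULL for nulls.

(5, PD); (5, PD)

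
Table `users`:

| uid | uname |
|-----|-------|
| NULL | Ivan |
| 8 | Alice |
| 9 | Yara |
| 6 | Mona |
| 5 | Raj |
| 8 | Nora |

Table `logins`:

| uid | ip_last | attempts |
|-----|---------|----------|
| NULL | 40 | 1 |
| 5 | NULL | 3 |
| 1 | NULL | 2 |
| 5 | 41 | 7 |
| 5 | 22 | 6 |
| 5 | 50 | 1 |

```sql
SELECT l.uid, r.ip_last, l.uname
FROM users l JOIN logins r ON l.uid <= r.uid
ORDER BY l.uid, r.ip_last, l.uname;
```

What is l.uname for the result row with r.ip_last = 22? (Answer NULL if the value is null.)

INNER JOIN keeps only pairs where the ON condition holds.
Matching on l.uid <= r.uid. A NULL in a compared column never satisfies the condition.
- l (uid=NULL) has no partner → excluded.
- l (uid=8) has no partner → excluded.
- l (uid=9) has no partner → excluded.
- l (uid=6) has no partner → excluded.
- l (uid=5) pairs with 4 row(s) of r.
- l (uid=8) has no partner → excluded.

Raj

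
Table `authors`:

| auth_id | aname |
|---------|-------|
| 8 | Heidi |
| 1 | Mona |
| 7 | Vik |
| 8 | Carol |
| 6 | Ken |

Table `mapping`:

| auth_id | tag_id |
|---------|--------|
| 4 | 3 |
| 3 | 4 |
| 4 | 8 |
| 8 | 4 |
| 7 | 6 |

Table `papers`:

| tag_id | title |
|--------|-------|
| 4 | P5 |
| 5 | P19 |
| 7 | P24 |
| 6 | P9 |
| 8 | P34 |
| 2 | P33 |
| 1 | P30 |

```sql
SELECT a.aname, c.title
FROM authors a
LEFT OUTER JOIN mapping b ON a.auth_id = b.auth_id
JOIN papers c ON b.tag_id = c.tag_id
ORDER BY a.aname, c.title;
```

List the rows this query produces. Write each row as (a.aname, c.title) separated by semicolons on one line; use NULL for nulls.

(Carol, P5); (Heidi, P5); (Vik, P9)

Evaluate left to right. First `authors a LEFT JOIN mapping b` on auth_id: 5 row(s).
Then INNER JOIN `papers c` on tag_id: keep only rows whose b.tag_id appears in c.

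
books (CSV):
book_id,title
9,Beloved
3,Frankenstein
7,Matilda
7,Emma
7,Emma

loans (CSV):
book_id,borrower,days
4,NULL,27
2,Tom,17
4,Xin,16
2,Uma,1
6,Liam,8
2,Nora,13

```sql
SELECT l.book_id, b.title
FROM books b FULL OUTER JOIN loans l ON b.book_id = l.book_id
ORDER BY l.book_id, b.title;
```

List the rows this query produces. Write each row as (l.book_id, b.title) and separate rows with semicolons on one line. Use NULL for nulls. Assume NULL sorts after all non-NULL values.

(2, NULL); (2, NULL); (2, NULL); (4, NULL); (4, NULL); (6, NULL); (NULL, Beloved); (NULL, Emma); (NULL, Emma); (NULL, Frankenstein); (NULL, Matilda)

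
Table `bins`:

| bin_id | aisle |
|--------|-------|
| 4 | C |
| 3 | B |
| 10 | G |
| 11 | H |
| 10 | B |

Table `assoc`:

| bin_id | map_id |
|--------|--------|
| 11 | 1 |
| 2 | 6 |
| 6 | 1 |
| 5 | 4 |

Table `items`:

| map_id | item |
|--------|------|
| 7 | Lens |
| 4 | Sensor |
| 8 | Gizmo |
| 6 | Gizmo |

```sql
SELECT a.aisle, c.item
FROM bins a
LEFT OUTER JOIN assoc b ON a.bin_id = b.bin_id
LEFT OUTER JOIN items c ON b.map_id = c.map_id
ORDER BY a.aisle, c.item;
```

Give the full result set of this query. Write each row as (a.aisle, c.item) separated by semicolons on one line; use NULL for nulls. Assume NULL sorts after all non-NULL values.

Step 1 — a LEFT JOIN b on bin_id → 5 row(s).
Then LEFT JOIN `items c` on map_id: each of those 5 rows is kept; rows whose b.map_id has no match in c get NULL for c's columns.

(B, NULL); (B, NULL); (C, NULL); (G, NULL); (H, NULL)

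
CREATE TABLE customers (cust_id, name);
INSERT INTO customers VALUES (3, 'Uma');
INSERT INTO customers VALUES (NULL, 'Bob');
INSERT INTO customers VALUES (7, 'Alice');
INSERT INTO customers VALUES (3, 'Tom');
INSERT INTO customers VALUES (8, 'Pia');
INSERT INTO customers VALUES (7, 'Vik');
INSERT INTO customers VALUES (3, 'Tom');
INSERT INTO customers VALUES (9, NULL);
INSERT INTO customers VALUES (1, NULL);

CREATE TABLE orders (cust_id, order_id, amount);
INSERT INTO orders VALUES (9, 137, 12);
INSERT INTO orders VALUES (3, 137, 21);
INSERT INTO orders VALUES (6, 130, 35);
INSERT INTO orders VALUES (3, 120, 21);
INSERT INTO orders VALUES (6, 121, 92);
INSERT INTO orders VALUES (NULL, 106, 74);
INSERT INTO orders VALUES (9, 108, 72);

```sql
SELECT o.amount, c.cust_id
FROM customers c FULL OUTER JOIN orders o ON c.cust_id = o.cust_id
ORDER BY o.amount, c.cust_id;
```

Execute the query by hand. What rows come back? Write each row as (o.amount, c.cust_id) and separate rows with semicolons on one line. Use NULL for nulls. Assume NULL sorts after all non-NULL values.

FULL OUTER JOIN keeps every row from both sides; unmatched rows get NULL for the other side's columns.
Matching on c.cust_id = o.cust_id. A NULL in a compared column never satisfies the condition.
Matched pairs: 8; unmatched c rows kept: 5; unmatched o rows kept: 3.

(12, 9); (21, 3); (21, 3); (21, 3); (21, 3); (21, 3); (21, 3); (35, NULL); (72, 9); (74, NULL); (92, NULL); (NULL, 1); (NULL, 7); (NULL, 7); (NULL, 8); (NULL, NULL)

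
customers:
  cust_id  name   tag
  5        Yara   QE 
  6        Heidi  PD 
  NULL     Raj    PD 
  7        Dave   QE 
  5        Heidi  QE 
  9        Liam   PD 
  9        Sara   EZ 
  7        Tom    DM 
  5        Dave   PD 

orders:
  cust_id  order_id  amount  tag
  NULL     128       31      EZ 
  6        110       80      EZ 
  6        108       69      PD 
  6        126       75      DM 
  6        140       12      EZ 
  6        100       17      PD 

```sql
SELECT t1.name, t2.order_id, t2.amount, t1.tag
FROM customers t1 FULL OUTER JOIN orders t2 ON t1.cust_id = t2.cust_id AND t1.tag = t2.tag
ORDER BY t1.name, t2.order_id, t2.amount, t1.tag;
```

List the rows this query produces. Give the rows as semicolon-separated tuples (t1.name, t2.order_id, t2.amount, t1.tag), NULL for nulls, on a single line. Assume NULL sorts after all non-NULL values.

(Dave, NULL, NULL, PD); (Dave, NULL, NULL, QE); (Heidi, 100, 17, PD); (Heidi, 108, 69, PD); (Heidi, NULL, NULL, QE); (Liam, NULL, NULL, PD); (Raj, NULL, NULL, PD); (Sara, NULL, NULL, EZ); (Tom, NULL, NULL, DM); (Yara, NULL, NULL, QE); (NULL, 110, 80, NULL); (NULL, 126, 75, NULL); (NULL, 128, 31, NULL); (NULL, 140, 12, NULL)

FULL OUTER JOIN keeps every row from both sides; unmatched rows get NULL for the other side's columns.
Matching on t1.cust_id = t2.cust_id AND t1.tag = t2.tag. A NULL in a compared column never satisfies the condition.
Matched pairs: 2; unmatched t1 rows kept: 8; unmatched t2 rows kept: 4.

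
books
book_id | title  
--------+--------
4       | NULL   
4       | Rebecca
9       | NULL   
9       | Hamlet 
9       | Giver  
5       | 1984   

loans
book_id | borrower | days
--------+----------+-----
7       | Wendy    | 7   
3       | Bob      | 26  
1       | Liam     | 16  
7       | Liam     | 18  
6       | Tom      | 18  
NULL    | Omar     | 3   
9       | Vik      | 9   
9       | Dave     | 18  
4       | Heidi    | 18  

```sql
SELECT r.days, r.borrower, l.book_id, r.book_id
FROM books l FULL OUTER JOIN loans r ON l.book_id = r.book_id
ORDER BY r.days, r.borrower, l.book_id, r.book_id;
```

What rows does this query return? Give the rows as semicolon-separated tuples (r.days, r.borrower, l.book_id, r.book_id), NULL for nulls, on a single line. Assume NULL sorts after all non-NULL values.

FULL OUTER JOIN keeps every row from both sides; unmatched rows get NULL for the other side's columns.
Matching on l.book_id = r.book_id. A NULL in a compared column never satisfies the condition.
- l (book_id=4) pairs with 1 row(s) of r.
- l (book_id=4) pairs with 1 row(s) of r.
- l (book_id=9) pairs with 2 row(s) of r.
- l (book_id=9) pairs with 2 row(s) of r.
- l (book_id=9) pairs with 2 row(s) of r.
- l (book_id=5) has no partner → padded with NULL.
- 6 r row(s) had no l match → kept, l columns NULL.

(3, Omar, NULL, NULL); (7, Wendy, NULL, 7); (9, Vik, 9, 9); (9, Vik, 9, 9); (9, Vik, 9, 9); (16, Liam, NULL, 1); (18, Dave, 9, 9); (18, Dave, 9, 9); (18, Dave, 9, 9); (18, Heidi, 4, 4); (18, Heidi, 4, 4); (18, Liam, NULL, 7); (18, Tom, NULL, 6); (26, Bob, NULL, 3); (NULL, NULL, 5, NULL)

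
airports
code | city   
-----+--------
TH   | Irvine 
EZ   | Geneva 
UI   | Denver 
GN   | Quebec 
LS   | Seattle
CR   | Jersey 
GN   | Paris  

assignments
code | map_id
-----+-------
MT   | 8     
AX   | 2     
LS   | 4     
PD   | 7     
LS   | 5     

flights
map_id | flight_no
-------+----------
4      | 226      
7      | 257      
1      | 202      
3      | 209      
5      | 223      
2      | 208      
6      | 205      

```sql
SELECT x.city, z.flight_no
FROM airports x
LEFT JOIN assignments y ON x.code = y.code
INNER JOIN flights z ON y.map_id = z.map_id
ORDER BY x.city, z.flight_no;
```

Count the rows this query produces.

2

Evaluate left to right. First `airports x LEFT JOIN assignments y` on code: 8 row(s).
Then INNER JOIN `flights z` on map_id: keep only rows whose y.map_id appears in z.
Result: 2 row(s).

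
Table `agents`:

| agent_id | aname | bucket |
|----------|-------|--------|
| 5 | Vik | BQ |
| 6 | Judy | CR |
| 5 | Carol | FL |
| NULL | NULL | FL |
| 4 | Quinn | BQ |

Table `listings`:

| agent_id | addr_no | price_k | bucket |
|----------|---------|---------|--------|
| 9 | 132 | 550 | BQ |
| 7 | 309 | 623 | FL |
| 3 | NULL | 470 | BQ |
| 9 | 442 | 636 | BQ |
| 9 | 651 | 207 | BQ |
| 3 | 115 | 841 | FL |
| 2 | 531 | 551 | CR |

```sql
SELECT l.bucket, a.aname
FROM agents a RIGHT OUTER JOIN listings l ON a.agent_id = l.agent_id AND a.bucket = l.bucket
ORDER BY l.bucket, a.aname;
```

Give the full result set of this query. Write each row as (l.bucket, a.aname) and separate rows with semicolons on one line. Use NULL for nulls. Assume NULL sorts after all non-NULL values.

(BQ, NULL); (BQ, NULL); (BQ, NULL); (BQ, NULL); (CR, NULL); (FL, NULL); (FL, NULL)

RIGHT JOIN keeps every row from `listings`; unmatched rows get NULL for `agents`'s columns.
Matching on a.agent_id = l.agent_id AND a.bucket = l.bucket. A NULL in a compared column never satisfies the condition.
- a (agent_id=5, bucket=BQ) has no partner in l.
- a (agent_id=6, bucket=CR) has no partner in l.
- a (agent_id=5, bucket=FL) has no partner in l.
- a (agent_id=NULL, bucket=FL) has no partner in l.
- a (agent_id=4, bucket=BQ) has no partner in l.
- plus 7 unmatched l row(s), each kept with NULL a columns.
After projecting and ordering:
l.bucket | a.aname
BQ | NULL
BQ | NULL
BQ | NULL
BQ | NULL
CR | NULL
FL | NULL
FL | NULL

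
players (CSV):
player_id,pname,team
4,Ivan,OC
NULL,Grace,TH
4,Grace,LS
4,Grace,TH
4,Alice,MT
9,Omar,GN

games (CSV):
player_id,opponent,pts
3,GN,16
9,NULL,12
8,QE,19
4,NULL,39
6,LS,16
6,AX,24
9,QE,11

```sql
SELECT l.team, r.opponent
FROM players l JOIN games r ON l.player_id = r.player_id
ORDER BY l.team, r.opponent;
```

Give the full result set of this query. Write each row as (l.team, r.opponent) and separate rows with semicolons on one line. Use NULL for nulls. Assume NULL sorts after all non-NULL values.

(GN, QE); (GN, NULL); (LS, NULL); (MT, NULL); (OC, NULL); (TH, NULL)

INNER JOIN keeps only pairs where the ON condition holds.
Matching on l.player_id = r.player_id. A NULL in a compared column never satisfies the condition.
Matched pairs: 6.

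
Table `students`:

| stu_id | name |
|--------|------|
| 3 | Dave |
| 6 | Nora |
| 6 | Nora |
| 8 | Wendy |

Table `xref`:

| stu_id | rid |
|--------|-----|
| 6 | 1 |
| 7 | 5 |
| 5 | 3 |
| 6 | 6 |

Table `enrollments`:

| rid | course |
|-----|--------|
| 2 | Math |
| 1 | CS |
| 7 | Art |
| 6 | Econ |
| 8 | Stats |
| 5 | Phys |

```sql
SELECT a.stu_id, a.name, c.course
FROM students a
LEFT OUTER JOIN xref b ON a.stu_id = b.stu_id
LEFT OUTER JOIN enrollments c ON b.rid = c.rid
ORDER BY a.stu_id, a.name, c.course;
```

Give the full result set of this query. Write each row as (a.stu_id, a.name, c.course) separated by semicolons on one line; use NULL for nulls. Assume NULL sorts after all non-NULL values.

Joins associate left-to-right: students LEFT JOIN xref on stu_id gives 6 intermediate row(s).
Then LEFT JOIN `enrollments c` on rid: each of those 6 rows is kept; rows whose b.rid has no match in c get NULL for c's columns.

(3, Dave, NULL); (6, Nora, CS); (6, Nora, CS); (6, Nora, Econ); (6, Nora, Econ); (8, Wendy, NULL)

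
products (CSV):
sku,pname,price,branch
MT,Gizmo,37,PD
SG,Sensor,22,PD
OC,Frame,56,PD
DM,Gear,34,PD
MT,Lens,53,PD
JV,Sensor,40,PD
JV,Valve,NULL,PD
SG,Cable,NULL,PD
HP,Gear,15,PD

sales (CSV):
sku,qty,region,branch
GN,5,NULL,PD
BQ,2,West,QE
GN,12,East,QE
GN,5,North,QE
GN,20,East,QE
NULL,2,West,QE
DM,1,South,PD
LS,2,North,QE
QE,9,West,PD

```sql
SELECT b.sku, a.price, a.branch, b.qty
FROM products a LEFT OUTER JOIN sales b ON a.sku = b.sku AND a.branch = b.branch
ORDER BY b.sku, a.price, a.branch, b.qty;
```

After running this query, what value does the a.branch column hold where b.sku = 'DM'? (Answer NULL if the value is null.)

PD

LEFT JOIN keeps every row from `products`; unmatched rows get NULL for `sales`'s columns.
Matching on a.sku = b.sku AND a.branch = b.branch. A NULL in a compared column never satisfies the condition.
- a[0] sku=MT, branch=PD → no match; kept with NULLs on the b side.
- a[1] sku=SG, branch=PD → no match; kept with NULLs on the b side.
- a[2] sku=OC, branch=PD → no match; kept with NULLs on the b side.
- a[3] sku=DM, branch=PD → 1 match(es) in b → 1 row(s).
- a[4] sku=MT, branch=PD → no match; kept with NULLs on the b side.
- a[5] sku=JV, branch=PD → no match; kept with NULLs on the b side.
- a[6] sku=JV, branch=PD → no match; kept with NULLs on the b side.
- a[7] sku=SG, branch=PD → no match; kept with NULLs on the b side.
- a[8] sku=HP, branch=PD → no match; kept with NULLs on the b side.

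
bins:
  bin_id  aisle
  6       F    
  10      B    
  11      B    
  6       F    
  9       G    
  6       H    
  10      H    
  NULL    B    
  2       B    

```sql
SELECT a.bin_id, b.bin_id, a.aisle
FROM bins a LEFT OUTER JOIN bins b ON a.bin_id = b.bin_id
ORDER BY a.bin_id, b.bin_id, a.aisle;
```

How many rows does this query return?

LEFT JOIN keeps every row from `bins a`; unmatched rows get NULL for `bins b`'s columns.
Matching on a.bin_id = b.bin_id. A NULL in a compared column never satisfies the condition.
- bin_id=6: 3 matching b row(s), so 3 row(s) emitted.
- bin_id=10: 2 matching b row(s), so 2 row(s) emitted.
- bin_id=11: 1 matching b row(s), so 1 row(s) emitted.
- bin_id=6: 3 matching b row(s), so 3 row(s) emitted.
- bin_id=9: 1 matching b row(s), so 1 row(s) emitted.
- bin_id=6: 3 matching b row(s), so 3 row(s) emitted.
- bin_id=10: 2 matching b row(s), so 2 row(s) emitted.
- bin_id=NULL: no b row matches, row kept with b columns NULL.
- bin_id=2: 1 matching b row(s), so 1 row(s) emitted.
Total: 16 matched + 1 padded = 17 rows.

17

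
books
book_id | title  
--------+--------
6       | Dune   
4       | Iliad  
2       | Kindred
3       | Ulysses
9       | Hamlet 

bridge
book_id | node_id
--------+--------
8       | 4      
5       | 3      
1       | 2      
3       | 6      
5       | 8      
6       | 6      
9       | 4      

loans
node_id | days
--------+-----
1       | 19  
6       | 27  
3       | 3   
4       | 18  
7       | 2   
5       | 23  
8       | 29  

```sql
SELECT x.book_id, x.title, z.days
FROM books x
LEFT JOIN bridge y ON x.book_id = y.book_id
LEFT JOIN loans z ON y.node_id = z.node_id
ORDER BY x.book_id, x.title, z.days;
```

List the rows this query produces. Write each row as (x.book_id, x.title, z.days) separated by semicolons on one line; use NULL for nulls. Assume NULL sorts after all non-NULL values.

Step 1 — x LEFT JOIN y on book_id → 5 row(s).
Then LEFT JOIN `loans z` on node_id: each of those 5 rows is kept; rows whose y.node_id has no match in z get NULL for z's columns.

(2, Kindred, NULL); (3, Ulysses, 27); (4, Iliad, NULL); (6, Dune, 27); (9, Hamlet, 18)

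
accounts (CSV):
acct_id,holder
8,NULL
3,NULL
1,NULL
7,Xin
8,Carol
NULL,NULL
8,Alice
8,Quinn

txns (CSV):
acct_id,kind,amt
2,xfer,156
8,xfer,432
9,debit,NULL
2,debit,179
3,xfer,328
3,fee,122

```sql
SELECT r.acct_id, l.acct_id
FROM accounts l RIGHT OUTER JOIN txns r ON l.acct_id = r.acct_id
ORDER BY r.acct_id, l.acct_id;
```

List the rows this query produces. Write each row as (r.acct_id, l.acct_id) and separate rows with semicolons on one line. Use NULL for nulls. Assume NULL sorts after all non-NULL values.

RIGHT JOIN keeps every row from `txns`; unmatched rows get NULL for `accounts`'s columns.
Matching on l.acct_id = r.acct_id. A NULL in a compared column never satisfies the condition.
Matched pairs: 6; unmatched r rows kept: 3.

(2, NULL); (2, NULL); (3, 3); (3, 3); (8, 8); (8, 8); (8, 8); (8, 8); (9, NULL)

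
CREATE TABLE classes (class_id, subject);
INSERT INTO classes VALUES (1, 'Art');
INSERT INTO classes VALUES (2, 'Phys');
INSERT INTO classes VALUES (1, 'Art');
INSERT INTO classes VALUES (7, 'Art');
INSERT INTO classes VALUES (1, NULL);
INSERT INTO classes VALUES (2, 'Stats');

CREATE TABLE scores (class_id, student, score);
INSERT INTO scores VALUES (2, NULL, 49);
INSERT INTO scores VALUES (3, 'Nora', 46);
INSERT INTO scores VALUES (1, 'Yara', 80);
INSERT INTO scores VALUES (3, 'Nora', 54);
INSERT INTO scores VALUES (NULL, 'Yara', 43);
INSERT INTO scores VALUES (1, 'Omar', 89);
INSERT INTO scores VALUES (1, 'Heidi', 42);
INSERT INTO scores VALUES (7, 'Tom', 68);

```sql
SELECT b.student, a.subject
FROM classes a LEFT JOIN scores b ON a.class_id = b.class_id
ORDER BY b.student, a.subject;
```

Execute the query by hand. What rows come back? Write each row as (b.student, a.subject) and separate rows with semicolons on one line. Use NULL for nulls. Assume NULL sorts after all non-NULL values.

LEFT JOIN keeps every row from `classes`; unmatched rows get NULL for `scores`'s columns.
Matching on a.class_id = b.class_id. A NULL in a compared column never satisfies the condition.
- a row (class_id=1): matches 3 b row(s) → 3 output row(s).
- a row (class_id=2): matches 1 b row(s) → 1 output row(s).
- a row (class_id=1): matches 3 b row(s) → 3 output row(s).
- a row (class_id=7): matches 1 b row(s) → 1 output row(s).
- a row (class_id=1): matches 3 b row(s) → 3 output row(s).
- a row (class_id=2): matches 1 b row(s) → 1 output row(s).

(Heidi, Art); (Heidi, Art); (Heidi, NULL); (Omar, Art); (Omar, Art); (Omar, NULL); (Tom, Art); (Yara, Art); (Yara, Art); (Yara, NULL); (NULL, Phys); (NULL, Stats)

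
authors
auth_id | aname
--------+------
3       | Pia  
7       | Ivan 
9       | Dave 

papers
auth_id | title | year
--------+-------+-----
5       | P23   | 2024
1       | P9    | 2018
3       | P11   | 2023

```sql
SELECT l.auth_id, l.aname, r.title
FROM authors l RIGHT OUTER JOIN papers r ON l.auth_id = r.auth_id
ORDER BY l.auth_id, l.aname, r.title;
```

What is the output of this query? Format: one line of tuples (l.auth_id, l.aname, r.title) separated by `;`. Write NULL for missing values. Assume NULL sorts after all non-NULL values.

(3, Pia, P11); (NULL, NULL, P23); (NULL, NULL, P9)

RIGHT JOIN keeps every row from `papers`; unmatched rows get NULL for `authors`'s columns.
Matching on l.auth_id = r.auth_id.
Matched pairs: 1; unmatched r rows kept: 2.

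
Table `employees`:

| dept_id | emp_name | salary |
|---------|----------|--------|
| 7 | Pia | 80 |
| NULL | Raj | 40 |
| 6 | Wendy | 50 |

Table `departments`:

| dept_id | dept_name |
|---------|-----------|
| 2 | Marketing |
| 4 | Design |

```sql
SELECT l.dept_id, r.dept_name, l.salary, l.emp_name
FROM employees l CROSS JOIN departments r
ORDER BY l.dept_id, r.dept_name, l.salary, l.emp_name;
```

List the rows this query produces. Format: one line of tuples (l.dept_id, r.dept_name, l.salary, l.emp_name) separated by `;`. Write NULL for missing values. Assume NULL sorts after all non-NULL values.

(6, Design, 50, Wendy); (6, Marketing, 50, Wendy); (7, Design, 80, Pia); (7, Marketing, 80, Pia); (NULL, Design, 40, Raj); (NULL, Marketing, 40, Raj)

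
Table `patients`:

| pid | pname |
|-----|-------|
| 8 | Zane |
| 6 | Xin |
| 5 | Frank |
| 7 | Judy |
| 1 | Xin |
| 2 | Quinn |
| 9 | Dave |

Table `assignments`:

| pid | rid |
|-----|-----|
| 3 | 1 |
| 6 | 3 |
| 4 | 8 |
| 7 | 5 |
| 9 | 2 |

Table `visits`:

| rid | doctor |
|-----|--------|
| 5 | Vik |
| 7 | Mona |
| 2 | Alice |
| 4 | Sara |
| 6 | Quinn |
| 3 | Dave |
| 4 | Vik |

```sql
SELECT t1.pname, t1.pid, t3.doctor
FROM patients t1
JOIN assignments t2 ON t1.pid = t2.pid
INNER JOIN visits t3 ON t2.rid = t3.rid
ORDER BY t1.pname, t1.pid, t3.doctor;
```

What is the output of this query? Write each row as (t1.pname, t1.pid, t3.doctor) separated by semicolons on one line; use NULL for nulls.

(Dave, 9, Alice); (Judy, 7, Vik); (Xin, 6, Dave)

Evaluate left to right. First `patients t1 INNER JOIN assignments t2` on pid: 3 row(s).
Then INNER JOIN `visits t3` on rid: keep only rows whose t2.rid appears in t3.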